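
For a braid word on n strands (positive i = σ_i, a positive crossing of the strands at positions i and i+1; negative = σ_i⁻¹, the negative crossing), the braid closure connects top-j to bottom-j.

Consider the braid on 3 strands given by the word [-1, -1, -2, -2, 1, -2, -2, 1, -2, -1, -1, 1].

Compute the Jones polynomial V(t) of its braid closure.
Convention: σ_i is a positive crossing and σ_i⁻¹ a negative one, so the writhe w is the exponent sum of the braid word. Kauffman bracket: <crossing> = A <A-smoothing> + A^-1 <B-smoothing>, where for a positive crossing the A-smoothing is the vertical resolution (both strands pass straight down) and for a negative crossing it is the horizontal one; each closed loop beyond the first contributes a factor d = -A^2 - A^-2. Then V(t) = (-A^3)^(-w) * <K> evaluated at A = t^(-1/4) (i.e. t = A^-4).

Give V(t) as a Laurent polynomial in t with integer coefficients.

The presented braid s1^-1 s1^-1 s2^-1 s2^-1 s1 s2^-1 s2^-1 s1 s2^-1 s1^-1 s1^-1 s1 on 3 strands reduces by inverse Markov moves (closure unchanged at each step):
  Deconjugate: the word is γ·β·γ⁻¹ with γ = s1^-1 (prefix) and γ⁻¹ = s1 (suffix); strip both.
Reduced to β = s1^-1 s2^-1 s2^-1 s1 s2^-1 s2^-1 s1 s2^-1 s1^-1 s1^-1 on 3 strands, 10 crossings.
Compute on β:
Braid: s1^-1 s2^-1 s2^-1 s1 s2^-1 s2^-1 s1 s2^-1 s1^-1 s1^-1 on 3 strands, 10 crossings.
Writhe w = (#positive) - (#negative) = 2 - 8 = -6.
Enumerate smoothing states for the bracket polynomial. There are 2^10 = 1024 states.
For each crossing: s=0 is the vertical smoothing, s=1 horizontal. Crossing k contributes A^(sign_k * (1 - 2*s_k)); loop factor d = -A^2 - A^-2.
Tabulate the states by total A-exponent and number of loops L (A-exp: L × count):
  A^10: L=7 ×1
  A^8: L=6 ×10
  A^6: L=5 ×44, L=7 ×1
  A^4: L=4 ×110, L=6 ×10
  A^2: L=3 ×166, L=5 ×44
  A^0: L=2 ×144, L=4 ×106, L=6 ×2
  A^-2: L=1 ×57, L=3 ×140, L=5 ×13
  A^-4: L=2 ×91, L=4 ×28, L=6 ×1
  A^-6: L=1 ×16, L=3 ×26, L=5 ×3
  A^-8: L=2 ×7, L=4 ×3
  A^-10: L=3 ×1
Each group contributes A^e * Σ count * d^(L-1):
Powers of d = -A^2 - A^-2: d^2 = A^4 + 2 + A^-4; d^3 = -A^6 - 3*A^2 - 3*A^-2 - A^-6; d^4 = A^8 + 4*A^4 + 6 + 4*A^-4 + A^-8; d^5 = -A^10 - 5*A^6 - 10*A^2 - 10*A^-2 - 5*A^-6 - A^-10; d^6 = A^12 + 6*A^8 + 15*A^4 + 20 + 15*A^-4 + 6*A^-8 + A^-12.
  A^10 * (d^6) = A^22 + 6*A^18 + 15*A^14 + 20*A^10 + 15*A^6 + 6*A^2 + A^-2
  A^8 * (10*d^5) = -10*A^18 - 50*A^14 - 100*A^10 - 100*A^6 - 50*A^2 - 10*A^-2
  A^6 * (44*d^4 + d^6) = A^18 + 50*A^14 + 191*A^10 + 284*A^6 + 191*A^2 + 50*A^-2 + A^-6
  A^4 * (110*d^3 + 10*d^5) = -10*A^14 - 160*A^10 - 430*A^6 - 430*A^2 - 160*A^-2 - 10*A^-6
  A^2 * (166*d^2 + 44*d^4) = 44*A^10 + 342*A^6 + 596*A^2 + 342*A^-2 + 44*A^-6
  A^0 * (144*d + 106*d^3 + 2*d^5) = -2*A^10 - 116*A^6 - 482*A^2 - 482*A^-2 - 116*A^-6 - 2*A^-10
  A^-2 * (57 + 140*d^2 + 13*d^4) = 13*A^6 + 192*A^2 + 415*A^-2 + 192*A^-6 + 13*A^-10
  A^-4 * (91*d + 28*d^3 + d^5) = -A^6 - 33*A^2 - 185*A^-2 - 185*A^-6 - 33*A^-10 - A^-14
  A^-6 * (16 + 26*d^2 + 3*d^4) = 3*A^2 + 38*A^-2 + 86*A^-6 + 38*A^-10 + 3*A^-14
  A^-8 * (7*d + 3*d^3) = -3*A^-2 - 16*A^-6 - 16*A^-10 - 3*A^-14
  A^-10 * (d^2) = A^-6 + 2*A^-10 + A^-14
Summing the groups: <K> = A^22 - 3*A^18 + 5*A^14 - 7*A^10 + 7*A^6 - 7*A^2 + 6*A^-2 - 3*A^-6 + 2*A^-10
Normalise by the writhe: (-A^3)^(-w) = (-A^3)^(6) = A^18, so f(A) = A^18 * <K> = A^40 - 3*A^36 + 5*A^32 - 7*A^28 + 7*A^24 - 7*A^20 + 6*A^16 - 3*A^12 + 2*A^8.
Substitute A = t^(-1/4), i.e. A^e → t^(-e/4): V(t) = 2*t^-2 - 3*t^-3 + 6*t^-4 - 7*t^-5 + 7*t^-6 - 7*t^-7 + 5*t^-8 - 3*t^-9 + t^-10

Answer: 2*t^-2 - 3*t^-3 + 6*t^-4 - 7*t^-5 + 7*t^-6 - 7*t^-7 + 5*t^-8 - 3*t^-9 + t^-10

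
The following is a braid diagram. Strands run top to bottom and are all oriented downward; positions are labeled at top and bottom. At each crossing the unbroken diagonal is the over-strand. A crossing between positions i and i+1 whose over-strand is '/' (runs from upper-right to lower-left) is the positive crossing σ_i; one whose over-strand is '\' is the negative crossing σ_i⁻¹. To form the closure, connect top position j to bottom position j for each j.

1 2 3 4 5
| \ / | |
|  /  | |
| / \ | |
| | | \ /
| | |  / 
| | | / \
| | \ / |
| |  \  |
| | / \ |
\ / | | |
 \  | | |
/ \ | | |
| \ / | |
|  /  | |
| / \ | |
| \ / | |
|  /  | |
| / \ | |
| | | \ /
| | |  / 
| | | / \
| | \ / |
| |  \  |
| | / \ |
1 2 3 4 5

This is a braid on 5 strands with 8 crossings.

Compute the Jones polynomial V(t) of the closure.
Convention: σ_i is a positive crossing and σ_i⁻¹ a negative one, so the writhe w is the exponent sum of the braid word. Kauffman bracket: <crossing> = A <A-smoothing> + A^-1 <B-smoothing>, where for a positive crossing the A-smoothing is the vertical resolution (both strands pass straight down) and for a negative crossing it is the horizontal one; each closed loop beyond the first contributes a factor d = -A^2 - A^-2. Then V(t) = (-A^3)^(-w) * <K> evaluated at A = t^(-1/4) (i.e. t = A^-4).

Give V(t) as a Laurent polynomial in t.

-t^6 + 2*t^5 - 3*t^4 + 4*t^3 - 3*t^2 + 3*t - 2 + t^-1

Derivation:
Reading the diagram top to bottom ('/'-over between positions i,i+1 = s_i, '\'-over = s_i^-1): braid word = s2 s4 s3^-1 s1^-1 s2 s2 s4 s3^-1.
Braid: s2 s4 s3^-1 s1^-1 s2 s2 s4 s3^-1 on 5 strands, 8 crossings.
Writhe w = (#positive) - (#negative) = 5 - 3 = 2.
State-sum expansion of <K>. There are 2^8 = 256 states.
Each crossing splits two ways (0=vertical, 1=horizontal). The state's weight is A^(#A-smoothings - #B-smoothings) * d^(loops - 1).
Tabulate the states by total A-exponent and number of loops L (A-exp: L × count):
  A^8: L=4 ×1
  A^6: L=3 ×7, L=5 ×1
  A^4: L=2 ×19, L=4 ×9
  A^2: L=1 ×19, L=3 ×35, L=5 ×2
  A^0: L=2 ×48, L=4 ×22
  A^-2: L=3 ×49, L=5 ×7
  A^-4: L=4 ×27, L=6 ×1
  A^-6: L=5 ×8
  A^-8: L=6 ×1
Each group contributes A^e * Σ count * d^(L-1):
Powers of d = -A^2 - A^-2: d^2 = A^4 + 2 + A^-4; d^3 = -A^6 - 3*A^2 - 3*A^-2 - A^-6; d^4 = A^8 + 4*A^4 + 6 + 4*A^-4 + A^-8; d^5 = -A^10 - 5*A^6 - 10*A^2 - 10*A^-2 - 5*A^-6 - A^-10.
  A^8 * (d^3) = -A^14 - 3*A^10 - 3*A^6 - A^2
  A^6 * (7*d^2 + d^4) = A^14 + 11*A^10 + 20*A^6 + 11*A^2 + A^-2
  A^4 * (19*d + 9*d^3) = -9*A^10 - 46*A^6 - 46*A^2 - 9*A^-2
  A^2 * (19 + 35*d^2 + 2*d^4) = 2*A^10 + 43*A^6 + 101*A^2 + 43*A^-2 + 2*A^-6
  A^0 * (48*d + 22*d^3) = -22*A^6 - 114*A^2 - 114*A^-2 - 22*A^-6
  A^-2 * (49*d^2 + 7*d^4) = 7*A^6 + 77*A^2 + 140*A^-2 + 77*A^-6 + 7*A^-10
  A^-4 * (27*d^3 + d^5) = -A^6 - 32*A^2 - 91*A^-2 - 91*A^-6 - 32*A^-10 - A^-14
  A^-6 * (8*d^4) = 8*A^2 + 32*A^-2 + 48*A^-6 + 32*A^-10 + 8*A^-14
  A^-8 * (d^5) = -A^2 - 5*A^-2 - 10*A^-6 - 10*A^-10 - 5*A^-14 - A^-18
Summing the groups: <K> = A^10 - 2*A^6 + 3*A^2 - 3*A^-2 + 4*A^-6 - 3*A^-10 + 2*A^-14 - A^-18
Normalise by the writhe: (-A^3)^(-w) = (-A^3)^(-2) = A^-6, so f(A) = A^-6 * <K> = A^4 - 2 + 3*A^-4 - 3*A^-8 + 4*A^-12 - 3*A^-16 + 2*A^-20 - A^-24.
Substitute A = t^(-1/4), i.e. A^e → t^(-e/4): V(t) = -t^6 + 2*t^5 - 3*t^4 + 4*t^3 - 3*t^2 + 3*t - 2 + t^-1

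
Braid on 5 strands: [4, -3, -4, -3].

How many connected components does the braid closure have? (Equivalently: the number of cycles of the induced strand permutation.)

Track the strand permutation on 5 strands, starting from identity.
  step 1: s4 swaps positions 4,5 -> [1 2 3 5 4]
  step 2: s3^-1 swaps positions 3,4 -> [1 2 5 3 4]
  step 3: s4^-1 swaps positions 4,5 -> [1 2 5 4 3]
  step 4: s3^-1 swaps positions 3,4 -> [1 2 4 5 3]
Final permutation (position -> original strand): [1 2 4 5 3]
Closure components = cycle count of this permutation = 3.

Answer: 3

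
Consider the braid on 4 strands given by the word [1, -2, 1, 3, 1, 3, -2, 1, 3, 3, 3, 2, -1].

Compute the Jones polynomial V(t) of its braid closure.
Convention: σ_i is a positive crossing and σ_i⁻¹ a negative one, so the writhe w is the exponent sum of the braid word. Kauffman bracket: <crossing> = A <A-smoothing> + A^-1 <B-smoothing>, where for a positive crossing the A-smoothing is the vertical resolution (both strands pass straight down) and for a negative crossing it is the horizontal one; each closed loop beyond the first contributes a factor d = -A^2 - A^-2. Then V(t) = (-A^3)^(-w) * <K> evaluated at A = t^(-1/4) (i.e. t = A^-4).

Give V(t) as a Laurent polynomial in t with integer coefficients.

The presented braid s1 s2^-1 s1 s3 s1 s3 s2^-1 s1 s3 s3 s3 s2 s1^-1 on 4 strands reduces by inverse Markov moves (closure unchanged at each step):
  Deconjugate: the word is γ·β·γ⁻¹ with γ = s1 s2^-1 (prefix) and γ⁻¹ = s2 s1^-1 (suffix); strip both.
Reduced to β = s1 s3 s1 s3 s2^-1 s1 s3 s3 s3 on 4 strands, 9 crossings.
Compute on β:
Braid: s1 s3 s1 s3 s2^-1 s1 s3 s3 s3 on 4 strands, 9 crossings.
Writhe w = (#positive) - (#negative) = 8 - 1 = 7.
State-sum expansion of <K>. There are 2^9 = 512 states.
Smooth each crossing (0=||, 1=⌣⌢); contribution A^(Σ sign_k(1-2s_k)) * d^(L-1).
Tabulate the states by total A-exponent and number of loops L (A-exp: L × count):
  A^9: L=3 ×1
  A^7: L=2 ×8, L=4 ×1
  A^5: L=1 ×15, L=3 ×21
  A^3: L=2 ×60, L=4 ×24
  A^1: L=3 ×110, L=5 ×16
  A^-1: L=4 ×120, L=6 ×6
  A^-3: L=5 ×83, L=7 ×1
  A^-5: L=6 ×36
  A^-7: L=7 ×9
  A^-9: L=8 ×1
Each group contributes A^e * Σ count * d^(L-1):
Powers of d = -A^2 - A^-2: d^2 = A^4 + 2 + A^-4; d^3 = -A^6 - 3*A^2 - 3*A^-2 - A^-6; d^4 = A^8 + 4*A^4 + 6 + 4*A^-4 + A^-8; d^5 = -A^10 - 5*A^6 - 10*A^2 - 10*A^-2 - 5*A^-6 - A^-10; d^6 = A^12 + 6*A^8 + 15*A^4 + 20 + 15*A^-4 + 6*A^-8 + A^-12; d^7 = -A^14 - 7*A^10 - 21*A^6 - 35*A^2 - 35*A^-2 - 21*A^-6 - 7*A^-10 - A^-14.
  A^9 * (d^2) = A^13 + 2*A^9 + A^5
  A^7 * (8*d + d^3) = -A^13 - 11*A^9 - 11*A^5 - A
  A^5 * (15 + 21*d^2) = 21*A^9 + 57*A^5 + 21*A
  A^3 * (60*d + 24*d^3) = -24*A^9 - 132*A^5 - 132*A - 24*A^-3
  A^1 * (110*d^2 + 16*d^4) = 16*A^9 + 174*A^5 + 316*A + 174*A^-3 + 16*A^-7
  A^-1 * (120*d^3 + 6*d^5) = -6*A^9 - 150*A^5 - 420*A - 420*A^-3 - 150*A^-7 - 6*A^-11
  A^-3 * (83*d^4 + d^6) = A^9 + 89*A^5 + 347*A + 518*A^-3 + 347*A^-7 + 89*A^-11 + A^-15
  A^-5 * (36*d^5) = -36*A^5 - 180*A - 360*A^-3 - 360*A^-7 - 180*A^-11 - 36*A^-15
  A^-7 * (9*d^6) = 9*A^5 + 54*A + 135*A^-3 + 180*A^-7 + 135*A^-11 + 54*A^-15 + 9*A^-19
  A^-9 * (d^7) = -A^5 - 7*A - 21*A^-3 - 35*A^-7 - 35*A^-11 - 21*A^-15 - 7*A^-19 - A^-23
Summing the groups: <K> = -A^9 - 2*A + 2*A^-3 - 2*A^-7 + 3*A^-11 - 2*A^-15 + 2*A^-19 - A^-23
Normalise by the writhe: (-A^3)^(-w) = (-A^3)^(-7) = -A^-21, so f(A) = -A^-21 * <K> = A^-12 + 2*A^-20 - 2*A^-24 + 2*A^-28 - 3*A^-32 + 2*A^-36 - 2*A^-40 + A^-44.
Substitute A = t^(-1/4), i.e. A^e → t^(-e/4): V(t) = t^11 - 2*t^10 + 2*t^9 - 3*t^8 + 2*t^7 - 2*t^6 + 2*t^5 + t^3

Answer: t^11 - 2*t^10 + 2*t^9 - 3*t^8 + 2*t^7 - 2*t^6 + 2*t^5 + t^3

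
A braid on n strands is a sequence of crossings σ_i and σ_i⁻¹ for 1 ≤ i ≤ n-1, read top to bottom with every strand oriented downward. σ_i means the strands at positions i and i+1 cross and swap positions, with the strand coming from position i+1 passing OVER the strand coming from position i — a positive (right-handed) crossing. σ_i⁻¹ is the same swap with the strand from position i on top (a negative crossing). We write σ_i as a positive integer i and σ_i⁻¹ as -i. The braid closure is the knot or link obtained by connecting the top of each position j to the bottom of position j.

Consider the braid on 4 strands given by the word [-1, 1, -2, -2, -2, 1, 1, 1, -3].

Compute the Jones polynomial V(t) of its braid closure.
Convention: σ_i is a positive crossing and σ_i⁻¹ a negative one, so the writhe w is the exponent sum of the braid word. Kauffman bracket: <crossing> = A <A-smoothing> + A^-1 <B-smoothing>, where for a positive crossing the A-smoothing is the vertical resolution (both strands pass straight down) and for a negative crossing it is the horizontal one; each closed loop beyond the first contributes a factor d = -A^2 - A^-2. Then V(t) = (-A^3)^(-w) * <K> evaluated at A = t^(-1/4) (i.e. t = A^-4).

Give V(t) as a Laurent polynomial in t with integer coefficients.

The presented braid s1^-1 s1 s2^-1 s2^-1 s2^-1 s1 s1 s1 s3^-1 on 4 strands reduces by inverse Markov moves (closure unchanged at each step):
  Destabilize: the word has the form β·s3^-1 where s3^-1 occurs only as the final letter (β ∈ B_3); drop it and the last strand → 3 strands.
  Deconjugate: the word is γ·β·γ⁻¹ with γ = s1^-1 (prefix) and γ⁻¹ = s1 (suffix); strip both.
Reduced to β = s1 s2^-1 s2^-1 s2^-1 s1 s1 on 3 strands, 6 crossings.
Compute on β:
Braid: s1 s2^-1 s2^-1 s2^-1 s1 s1 on 3 strands, 6 crossings.
Writhe w = (#positive) - (#negative) = 3 - 3 = 0.
Computing the Kauffman bracket via state sum. There are 2^6 = 64 states.
For each crossing: s=0 is the vertical smoothing, s=1 horizontal. Crossing k contributes A^(sign_k * (1 - 2*s_k)); loop factor d = -A^2 - A^-2.
Tabulate the states by total A-exponent and number of loops L (A-exp: L × count):
  A^6: L=4 ×1
  A^4: L=3 ×6
  A^2: L=2 ×12, L=4 ×3
  A^0: L=1 ×9, L=3 ×10, L=5 ×1
  A^-2: L=2 ×12, L=4 ×3
  A^-4: L=3 ×6
  A^-6: L=4 ×1
Each group contributes A^e * Σ count * d^(L-1):
Powers of d = -A^2 - A^-2: d^2 = A^4 + 2 + A^-4; d^3 = -A^6 - 3*A^2 - 3*A^-2 - A^-6; d^4 = A^8 + 4*A^4 + 6 + 4*A^-4 + A^-8.
  A^6 * (d^3) = -A^12 - 3*A^8 - 3*A^4 - 1
  A^4 * (6*d^2) = 6*A^8 + 12*A^4 + 6
  A^2 * (12*d + 3*d^3) = -3*A^8 - 21*A^4 - 21 - 3*A^-4
  A^0 * (9 + 10*d^2 + d^4) = A^8 + 14*A^4 + 35 + 14*A^-4 + A^-8
  A^-2 * (12*d + 3*d^3) = -3*A^4 - 21 - 21*A^-4 - 3*A^-8
  A^-4 * (6*d^2) = 6 + 12*A^-4 + 6*A^-8
  A^-6 * (d^3) = -1 - 3*A^-4 - 3*A^-8 - A^-12
Summing the groups: <K> = -A^12 + A^8 - A^4 + 3 - A^-4 + A^-8 - A^-12
Normalise by the writhe: (-A^3)^(-w) = (-A^3)^(0) = 1, so f(A) = 1 * <K> = -A^12 + A^8 - A^4 + 3 - A^-4 + A^-8 - A^-12.
Substitute A = t^(-1/4), i.e. A^e → t^(-e/4): V(t) = -t^3 + t^2 - t + 3 - t^-1 + t^-2 - t^-3

Answer: -t^3 + t^2 - t + 3 - t^-1 + t^-2 - t^-3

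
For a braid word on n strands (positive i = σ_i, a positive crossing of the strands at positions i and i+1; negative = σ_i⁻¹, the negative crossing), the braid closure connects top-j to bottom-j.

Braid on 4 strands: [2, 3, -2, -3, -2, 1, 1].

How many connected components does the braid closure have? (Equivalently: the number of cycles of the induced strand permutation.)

Track the strand permutation on 4 strands, starting from identity.
  step 1: s2 swaps positions 2,3 -> [1 3 2 4]
  step 2: s3 swaps positions 3,4 -> [1 3 4 2]
  step 3: s2^-1 swaps positions 2,3 -> [1 4 3 2]
  step 4: s3^-1 swaps positions 3,4 -> [1 4 2 3]
  step 5: s2^-1 swaps positions 2,3 -> [1 2 4 3]
  step 6: s1 swaps positions 1,2 -> [2 1 4 3]
  step 7: s1 swaps positions 1,2 -> [1 2 4 3]
Final permutation (position -> original strand): [1 2 4 3]
Closure components = cycle count of this permutation = 3.

Answer: 3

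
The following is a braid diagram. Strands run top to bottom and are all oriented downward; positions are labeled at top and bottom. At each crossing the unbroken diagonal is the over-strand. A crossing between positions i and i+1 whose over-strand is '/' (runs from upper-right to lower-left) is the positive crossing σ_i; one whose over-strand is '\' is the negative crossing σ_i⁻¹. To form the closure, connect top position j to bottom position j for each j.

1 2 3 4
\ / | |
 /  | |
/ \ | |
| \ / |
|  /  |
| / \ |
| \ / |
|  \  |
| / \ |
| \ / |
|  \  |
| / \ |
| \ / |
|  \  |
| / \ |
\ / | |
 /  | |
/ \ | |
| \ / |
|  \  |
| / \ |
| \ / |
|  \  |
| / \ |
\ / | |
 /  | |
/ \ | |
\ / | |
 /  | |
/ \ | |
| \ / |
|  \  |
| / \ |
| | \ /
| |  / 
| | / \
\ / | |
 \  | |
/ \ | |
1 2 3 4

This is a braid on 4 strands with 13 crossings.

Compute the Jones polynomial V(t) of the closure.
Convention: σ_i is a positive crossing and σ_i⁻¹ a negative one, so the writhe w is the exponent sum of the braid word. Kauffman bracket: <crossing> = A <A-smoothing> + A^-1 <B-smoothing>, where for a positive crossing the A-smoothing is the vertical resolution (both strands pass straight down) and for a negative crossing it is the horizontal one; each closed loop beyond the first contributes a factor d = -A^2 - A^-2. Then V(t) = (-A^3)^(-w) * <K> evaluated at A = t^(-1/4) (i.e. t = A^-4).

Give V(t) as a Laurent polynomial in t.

Reading the diagram top to bottom ('/'-over between positions i,i+1 = s_i, '\'-over = s_i^-1): braid word = s1 s2 s2^-1 s2^-1 s2^-1 s1 s2^-1 s2^-1 s1 s1 s2^-1 s3 s1^-1.
The presented braid s1 s2 s2^-1 s2^-1 s2^-1 s1 s2^-1 s2^-1 s1 s1 s2^-1 s3 s1^-1 on 4 strands reduces by inverse Markov moves (closure unchanged at each step):
  Deconjugate: the word is γ·β·γ⁻¹ with γ = s1 (prefix) and γ⁻¹ = s1^-1 (suffix); strip both.
  Destabilize: the word has the form β·s3 where s3 occurs only as the final letter (β ∈ B_3); drop it and the last strand → 3 strands.
  Deconjugate: the word is γ·β·γ⁻¹ with γ = s2 (prefix) and γ⁻¹ = s2^-1 (suffix); strip both.
Reduced to β = s2^-1 s2^-1 s2^-1 s1 s2^-1 s2^-1 s1 s1 on 3 strands, 8 crossings.
Compute on β:
Braid: s2^-1 s2^-1 s2^-1 s1 s2^-1 s2^-1 s1 s1 on 3 strands, 8 crossings.
Writhe w = (#positive) - (#negative) = 3 - 5 = -2.
Computing the Kauffman bracket via state sum. There are 2^8 = 256 states.
Each crossing splits two ways (0=vertical, 1=horizontal). The state's weight is A^(#A-smoothings - #B-smoothings) * d^(loops - 1).
Tabulate the states by total A-exponent and number of loops L (A-exp: L × count):
  A^8: L=6 ×1
  A^6: L=5 ×8
  A^4: L=4 ×27, L=6 ×1
  A^2: L=3 ×50, L=5 ×6
  A^0: L=2 ×53, L=4 ×17
  A^-2: L=1 ×27, L=3 ×28, L=5 ×1
  A^-4: L=2 ×24, L=4 ×4
  A^-6: L=3 ×8
  A^-8: L=4 ×1
Each group contributes A^e * Σ count * d^(L-1):
Powers of d = -A^2 - A^-2: d^2 = A^4 + 2 + A^-4; d^3 = -A^6 - 3*A^2 - 3*A^-2 - A^-6; d^4 = A^8 + 4*A^4 + 6 + 4*A^-4 + A^-8; d^5 = -A^10 - 5*A^6 - 10*A^2 - 10*A^-2 - 5*A^-6 - A^-10.
  A^8 * (d^5) = -A^18 - 5*A^14 - 10*A^10 - 10*A^6 - 5*A^2 - A^-2
  A^6 * (8*d^4) = 8*A^14 + 32*A^10 + 48*A^6 + 32*A^2 + 8*A^-2
  A^4 * (27*d^3 + d^5) = -A^14 - 32*A^10 - 91*A^6 - 91*A^2 - 32*A^-2 - A^-6
  A^2 * (50*d^2 + 6*d^4) = 6*A^10 + 74*A^6 + 136*A^2 + 74*A^-2 + 6*A^-6
  A^0 * (53*d + 17*d^3) = -17*A^6 - 104*A^2 - 104*A^-2 - 17*A^-6
  A^-2 * (27 + 28*d^2 + d^4) = A^6 + 32*A^2 + 89*A^-2 + 32*A^-6 + A^-10
  A^-4 * (24*d + 4*d^3) = -4*A^2 - 36*A^-2 - 36*A^-6 - 4*A^-10
  A^-6 * (8*d^2) = 8*A^-2 + 16*A^-6 + 8*A^-10
  A^-8 * (d^3) = -A^-2 - 3*A^-6 - 3*A^-10 - A^-14
Summing the groups: <K> = -A^18 + 2*A^14 - 4*A^10 + 5*A^6 - 4*A^2 + 5*A^-2 - 3*A^-6 + 2*A^-10 - A^-14
Normalise by the writhe: (-A^3)^(-w) = (-A^3)^(2) = A^6, so f(A) = A^6 * <K> = -A^24 + 2*A^20 - 4*A^16 + 5*A^12 - 4*A^8 + 5*A^4 - 3 + 2*A^-4 - A^-8.
Substitute A = t^(-1/4), i.e. A^e → t^(-e/4): V(t) = -t^2 + 2*t - 3 + 5*t^-1 - 4*t^-2 + 5*t^-3 - 4*t^-4 + 2*t^-5 - t^-6

Answer: -t^2 + 2*t - 3 + 5*t^-1 - 4*t^-2 + 5*t^-3 - 4*t^-4 + 2*t^-5 - t^-6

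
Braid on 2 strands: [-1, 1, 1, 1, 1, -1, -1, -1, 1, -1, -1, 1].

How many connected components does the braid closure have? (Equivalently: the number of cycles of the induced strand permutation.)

2

Derivation:
Track the strand permutation on 2 strands, starting from identity.
  step 1: s1^-1 swaps positions 1,2 -> [2 1]
  step 2: s1 swaps positions 1,2 -> [1 2]
  step 3: s1 swaps positions 1,2 -> [2 1]
  step 4: s1 swaps positions 1,2 -> [1 2]
  step 5: s1 swaps positions 1,2 -> [2 1]
  step 6: s1^-1 swaps positions 1,2 -> [1 2]
  step 7: s1^-1 swaps positions 1,2 -> [2 1]
  step 8: s1^-1 swaps positions 1,2 -> [1 2]
  step 9: s1 swaps positions 1,2 -> [2 1]
  step 10: s1^-1 swaps positions 1,2 -> [1 2]
  step 11: s1^-1 swaps positions 1,2 -> [2 1]
  step 12: s1 swaps positions 1,2 -> [1 2]
Final permutation (position -> original strand): [1 2]
Closure components = cycle count of this permutation = 2.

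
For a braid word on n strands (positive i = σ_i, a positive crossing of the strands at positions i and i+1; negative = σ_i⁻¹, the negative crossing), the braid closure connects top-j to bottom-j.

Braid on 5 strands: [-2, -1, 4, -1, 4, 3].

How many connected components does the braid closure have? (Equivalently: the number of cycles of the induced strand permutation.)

3

Derivation:
Track the strand permutation on 5 strands, starting from identity.
  step 1: s2^-1 swaps positions 2,3 -> [1 3 2 4 5]
  step 2: s1^-1 swaps positions 1,2 -> [3 1 2 4 5]
  step 3: s4 swaps positions 4,5 -> [3 1 2 5 4]
  step 4: s1^-1 swaps positions 1,2 -> [1 3 2 5 4]
  step 5: s4 swaps positions 4,5 -> [1 3 2 4 5]
  step 6: s3 swaps positions 3,4 -> [1 3 4 2 5]
Final permutation (position -> original strand): [1 3 4 2 5]
Closure components = cycle count of this permutation = 3.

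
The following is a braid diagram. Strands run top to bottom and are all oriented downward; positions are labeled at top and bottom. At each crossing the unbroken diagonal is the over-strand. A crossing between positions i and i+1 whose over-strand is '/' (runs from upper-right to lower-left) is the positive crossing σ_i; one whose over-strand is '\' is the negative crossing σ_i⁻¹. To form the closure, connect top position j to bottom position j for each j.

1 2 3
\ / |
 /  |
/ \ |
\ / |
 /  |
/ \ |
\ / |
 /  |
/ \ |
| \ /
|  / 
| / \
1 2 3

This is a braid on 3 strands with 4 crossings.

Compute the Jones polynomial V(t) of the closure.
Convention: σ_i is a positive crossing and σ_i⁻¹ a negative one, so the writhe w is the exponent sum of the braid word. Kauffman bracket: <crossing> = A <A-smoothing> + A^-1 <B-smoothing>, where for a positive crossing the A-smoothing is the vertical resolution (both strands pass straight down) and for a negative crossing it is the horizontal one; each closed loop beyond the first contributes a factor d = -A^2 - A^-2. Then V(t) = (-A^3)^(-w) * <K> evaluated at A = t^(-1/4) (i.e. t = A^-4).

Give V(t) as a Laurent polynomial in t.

Reading the diagram top to bottom ('/'-over between positions i,i+1 = s_i, '\'-over = s_i^-1): braid word = s1 s1 s1 s2.
The presented braid s1 s1 s1 s2 on 3 strands reduces by inverse Markov moves (closure unchanged at each step):
  Destabilize: the word has the form β·s2 where s2 occurs only as the final letter (β ∈ B_2); drop it and the last strand → 2 strands.
Reduced to β = s1 s1 s1 on 2 strands, 3 crossings.
Compute on β:
Braid: s1 s1 s1 on 2 strands, 3 crossings.
Writhe w = (#positive) - (#negative) = 3 - 0 = 3.
Computing the Kauffman bracket via state sum. There are 2^3 = 8 states.
Each crossing splits two ways (0=vertical, 1=horizontal). The state's weight is A^(#A-smoothings - #B-smoothings) * d^(loops - 1).
  state 000: A-exp=+3, loops=2, term = A^3 * d^1
  state 001: A-exp=+1, loops=1, term = A^1 * d^0
  state 010: A-exp=+1, loops=1, term = A^1 * d^0
  state 011: A-exp=-1, loops=2, term = A^-1 * d^1
  state 100: A-exp=+1, loops=1, term = A^1 * d^0
  state 101: A-exp=-1, loops=2, term = A^-1 * d^1
  state 110: A-exp=-1, loops=2, term = A^-1 * d^1
  state 111: A-exp=-3, loops=3, term = A^-3 * d^2
Collect the terms by A-exponent (count of states per loop number):
Powers of d = -A^2 - A^-2: d^2 = A^4 + 2 + A^-4.
  A^3 * (d) = -A^5 - A
  A^1 * (3) = 3*A
  A^-1 * (3*d) = -3*A - 3*A^-3
  A^-3 * (d^2) = A + 2*A^-3 + A^-7
Summing the groups: <K> = -A^5 - A^-3 + A^-7
Normalise by the writhe: (-A^3)^(-w) = (-A^3)^(-3) = -A^-9, so f(A) = -A^-9 * <K> = A^-4 + A^-12 - A^-16.
Substitute A = t^(-1/4), i.e. A^e → t^(-e/4): V(t) = -t^4 + t^3 + t

Answer: -t^4 + t^3 + t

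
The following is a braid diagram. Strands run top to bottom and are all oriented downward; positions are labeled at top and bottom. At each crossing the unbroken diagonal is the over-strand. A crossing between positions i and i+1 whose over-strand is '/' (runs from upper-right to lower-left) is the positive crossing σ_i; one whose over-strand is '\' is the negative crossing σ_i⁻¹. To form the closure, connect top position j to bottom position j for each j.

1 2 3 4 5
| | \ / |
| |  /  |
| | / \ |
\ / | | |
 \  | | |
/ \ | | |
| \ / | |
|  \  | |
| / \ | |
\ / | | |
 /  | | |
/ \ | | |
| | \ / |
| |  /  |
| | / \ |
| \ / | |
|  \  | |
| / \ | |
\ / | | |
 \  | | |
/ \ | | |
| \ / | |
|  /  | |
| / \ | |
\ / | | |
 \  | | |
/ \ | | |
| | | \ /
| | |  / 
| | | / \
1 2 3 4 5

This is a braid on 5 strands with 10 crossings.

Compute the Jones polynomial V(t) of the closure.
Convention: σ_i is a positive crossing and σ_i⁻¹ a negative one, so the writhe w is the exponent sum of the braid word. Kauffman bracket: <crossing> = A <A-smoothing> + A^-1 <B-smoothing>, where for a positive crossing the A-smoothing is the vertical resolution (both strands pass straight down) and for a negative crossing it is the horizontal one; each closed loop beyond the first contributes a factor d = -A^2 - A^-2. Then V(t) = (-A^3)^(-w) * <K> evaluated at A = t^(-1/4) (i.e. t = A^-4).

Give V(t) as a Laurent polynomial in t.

t^2 - 2*t + 3 - 3*t^-1 + 3*t^-2 - 2*t^-3 + 2*t^-4 - t^-5

Derivation:
Reading the diagram top to bottom ('/'-over between positions i,i+1 = s_i, '\'-over = s_i^-1): braid word = s3 s1^-1 s2^-1 s1 s3 s2^-1 s1^-1 s2 s1^-1 s4.
The presented braid s3 s1^-1 s2^-1 s1 s3 s2^-1 s1^-1 s2 s1^-1 s4 on 5 strands reduces by inverse Markov moves (closure unchanged at each step):
  Destabilize: the word has the form β·s4 where s4 occurs only as the final letter (β ∈ B_4); drop it and the last strand → 4 strands.
Reduced to β = s3 s1^-1 s2^-1 s1 s3 s2^-1 s1^-1 s2 s1^-1 on 4 strands, 9 crossings.
Compute on β:
Braid: s3 s1^-1 s2^-1 s1 s3 s2^-1 s1^-1 s2 s1^-1 on 4 strands, 9 crossings.
Writhe w = (#positive) - (#negative) = 4 - 5 = -1.
Enumerate smoothing states for the bracket polynomial. There are 2^9 = 512 states.
Smooth each crossing (0=||, 1=⌣⌢); contribution A^(Σ sign_k(1-2s_k)) * d^(L-1).
Tabulate the states by total A-exponent and number of loops L (A-exp: L × count):
  A^9: L=5 ×1
  A^7: L=4 ×9
  A^5: L=3 ×32, L=5 ×4
  A^3: L=2 ×53, L=4 ×30, L=6 ×1
  A^1: L=1 ×35, L=3 ×80, L=5 ×11
  A^-1: L=2 ×86, L=4 ×39, L=6 ×1
  A^-3: L=1 ×21, L=3 ×58, L=5 ×5
  A^-5: L=2 ×26, L=4 ×10
  A^-7: L=1 ×3, L=3 ×6
  A^-9: L=2 ×1
Each group contributes A^e * Σ count * d^(L-1):
Powers of d = -A^2 - A^-2: d^2 = A^4 + 2 + A^-4; d^3 = -A^6 - 3*A^2 - 3*A^-2 - A^-6; d^4 = A^8 + 4*A^4 + 6 + 4*A^-4 + A^-8; d^5 = -A^10 - 5*A^6 - 10*A^2 - 10*A^-2 - 5*A^-6 - A^-10.
  A^9 * (d^4) = A^17 + 4*A^13 + 6*A^9 + 4*A^5 + A
  A^7 * (9*d^3) = -9*A^13 - 27*A^9 - 27*A^5 - 9*A
  A^5 * (32*d^2 + 4*d^4) = 4*A^13 + 48*A^9 + 88*A^5 + 48*A + 4*A^-3
  A^3 * (53*d + 30*d^3 + d^5) = -A^13 - 35*A^9 - 153*A^5 - 153*A - 35*A^-3 - A^-7
  A^1 * (35 + 80*d^2 + 11*d^4) = 11*A^9 + 124*A^5 + 261*A + 124*A^-3 + 11*A^-7
  A^-1 * (86*d + 39*d^3 + d^5) = -A^9 - 44*A^5 - 213*A - 213*A^-3 - 44*A^-7 - A^-11
  A^-3 * (21 + 58*d^2 + 5*d^4) = 5*A^5 + 78*A + 167*A^-3 + 78*A^-7 + 5*A^-11
  A^-5 * (26*d + 10*d^3) = -10*A - 56*A^-3 - 56*A^-7 - 10*A^-11
  A^-7 * (3 + 6*d^2) = 6*A^-3 + 15*A^-7 + 6*A^-11
  A^-9 * (d) = -A^-7 - A^-11
Summing the groups: <K> = A^17 - 2*A^13 + 2*A^9 - 3*A^5 + 3*A - 3*A^-3 + 2*A^-7 - A^-11
Normalise by the writhe: (-A^3)^(-w) = (-A^3)^(1) = -A^3, so f(A) = -A^3 * <K> = -A^20 + 2*A^16 - 2*A^12 + 3*A^8 - 3*A^4 + 3 - 2*A^-4 + A^-8.
Substitute A = t^(-1/4), i.e. A^e → t^(-e/4): V(t) = t^2 - 2*t + 3 - 3*t^-1 + 3*t^-2 - 2*t^-3 + 2*t^-4 - t^-5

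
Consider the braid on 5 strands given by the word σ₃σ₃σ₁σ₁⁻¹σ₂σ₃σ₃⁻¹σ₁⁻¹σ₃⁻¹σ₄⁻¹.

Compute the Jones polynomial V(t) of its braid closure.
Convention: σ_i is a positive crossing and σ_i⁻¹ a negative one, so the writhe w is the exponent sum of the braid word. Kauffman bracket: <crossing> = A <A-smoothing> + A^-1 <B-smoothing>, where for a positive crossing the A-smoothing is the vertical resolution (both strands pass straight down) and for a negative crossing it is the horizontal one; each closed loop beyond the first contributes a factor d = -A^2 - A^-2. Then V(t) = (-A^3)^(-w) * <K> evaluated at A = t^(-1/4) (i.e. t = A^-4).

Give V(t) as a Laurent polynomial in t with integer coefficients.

1

Derivation:
The presented braid s3 s3 s1 s1^-1 s2 s3 s3^-1 s1^-1 s3^-1 s4^-1 on 5 strands reduces by inverse Markov moves (closure unchanged at each step):
  Destabilize: the word has the form β·s4^-1 where s4^-1 occurs only as the final letter (β ∈ B_4); drop it and the last strand → 4 strands.
Reduced to β = s3 s3 s1 s1^-1 s2 s3 s3^-1 s1^-1 s3^-1 on 4 strands, 9 crossings.
Compute on β:
First cancel adjacent σ_i σ_i⁻¹ pairs (Reidemeister II — same braid, same closure): s3 s3 s1 s1^-1 s2 s3 s3^-1 s1^-1 s3^-1 → s3 s3 s2 s1^-1 s3^-1.
Braid: s3 s3 s2 s1^-1 s3^-1 on 4 strands, 5 crossings.
Writhe w = (#positive) - (#negative) = 3 - 2 = 1.
State-sum expansion of <K>. There are 2^5 = 32 states.
Smooth each crossing (0=||, 1=⌣⌢); contribution A^(Σ sign_k(1-2s_k)) * d^(L-1).
  state 00000: A-exp=+1, loops=4, term = A^1 * d^3
  state 00001: A-exp=+3, loops=3, term = A^3 * d^2
  state 00010: A-exp=+3, loops=3, term = A^3 * d^2
  state 00011: A-exp=+5, loops=2, term = A^5 * d^1
  state 00100: A-exp=-1, loops=3, term = A^-1 * d^2
  state 00101: A-exp=+1, loops=2, term = A^1 * d^1
  state 00110: A-exp=+1, loops=2, term = A^1 * d^1
  state 00111: A-exp=+3, loops=1, term = A^3 * d^0
  state 01000: A-exp=-1, loops=3, term = A^-1 * d^2
  state 01001: A-exp=+1, loops=4, term = A^1 * d^3
  state 01010: A-exp=+1, loops=2, term = A^1 * d^1
  state 01011: A-exp=+3, loops=3, term = A^3 * d^2
  state 01100: A-exp=-3, loops=2, term = A^-3 * d^1
  state 01101: A-exp=-1, loops=3, term = A^-1 * d^2
  state 01110: A-exp=-1, loops=1, term = A^-1 * d^0
  state 01111: A-exp=+1, loops=2, term = A^1 * d^1
  state 10000: A-exp=-1, loops=3, term = A^-1 * d^2
  state 10001: A-exp=+1, loops=4, term = A^1 * d^3
  state 10010: A-exp=+1, loops=2, term = A^1 * d^1
  state 10011: A-exp=+3, loops=3, term = A^3 * d^2
  state 10100: A-exp=-3, loops=2, term = A^-3 * d^1
  state 10101: A-exp=-1, loops=3, term = A^-1 * d^2
  state 10110: A-exp=-1, loops=1, term = A^-1 * d^0
  state 10111: A-exp=+1, loops=2, term = A^1 * d^1
  state 11000: A-exp=-3, loops=4, term = A^-3 * d^3
  state 11001: A-exp=-1, loops=5, term = A^-1 * d^4
  state 11010: A-exp=-1, loops=3, term = A^-1 * d^2
  state 11011: A-exp=+1, loops=4, term = A^1 * d^3
  state 11100: A-exp=-5, loops=3, term = A^-5 * d^2
  state 11101: A-exp=-3, loops=4, term = A^-3 * d^3
  state 11110: A-exp=-3, loops=2, term = A^-3 * d^1
  state 11111: A-exp=-1, loops=3, term = A^-1 * d^2
Collect the terms by A-exponent (count of states per loop number):
Powers of d = -A^2 - A^-2: d^2 = A^4 + 2 + A^-4; d^3 = -A^6 - 3*A^2 - 3*A^-2 - A^-6; d^4 = A^8 + 4*A^4 + 6 + 4*A^-4 + A^-8.
  A^5 * (d) = -A^7 - A^3
  A^3 * (1 + 4*d^2) = 4*A^7 + 9*A^3 + 4*A^-1
  A^1 * (6*d + 4*d^3) = -4*A^7 - 18*A^3 - 18*A^-1 - 4*A^-5
  A^-1 * (2 + 7*d^2 + d^4) = A^7 + 11*A^3 + 22*A^-1 + 11*A^-5 + A^-9
  A^-3 * (3*d + 2*d^3) = -2*A^3 - 9*A^-1 - 9*A^-5 - 2*A^-9
  A^-5 * (d^2) = A^-1 + 2*A^-5 + A^-9
Summing the groups: <K> = -A^3
Normalise by the writhe: (-A^3)^(-w) = (-A^3)^(-1) = -A^-3, so f(A) = -A^-3 * <K> = 1.
Substitute A = t^(-1/4), i.e. A^e → t^(-e/4): V(t) = 1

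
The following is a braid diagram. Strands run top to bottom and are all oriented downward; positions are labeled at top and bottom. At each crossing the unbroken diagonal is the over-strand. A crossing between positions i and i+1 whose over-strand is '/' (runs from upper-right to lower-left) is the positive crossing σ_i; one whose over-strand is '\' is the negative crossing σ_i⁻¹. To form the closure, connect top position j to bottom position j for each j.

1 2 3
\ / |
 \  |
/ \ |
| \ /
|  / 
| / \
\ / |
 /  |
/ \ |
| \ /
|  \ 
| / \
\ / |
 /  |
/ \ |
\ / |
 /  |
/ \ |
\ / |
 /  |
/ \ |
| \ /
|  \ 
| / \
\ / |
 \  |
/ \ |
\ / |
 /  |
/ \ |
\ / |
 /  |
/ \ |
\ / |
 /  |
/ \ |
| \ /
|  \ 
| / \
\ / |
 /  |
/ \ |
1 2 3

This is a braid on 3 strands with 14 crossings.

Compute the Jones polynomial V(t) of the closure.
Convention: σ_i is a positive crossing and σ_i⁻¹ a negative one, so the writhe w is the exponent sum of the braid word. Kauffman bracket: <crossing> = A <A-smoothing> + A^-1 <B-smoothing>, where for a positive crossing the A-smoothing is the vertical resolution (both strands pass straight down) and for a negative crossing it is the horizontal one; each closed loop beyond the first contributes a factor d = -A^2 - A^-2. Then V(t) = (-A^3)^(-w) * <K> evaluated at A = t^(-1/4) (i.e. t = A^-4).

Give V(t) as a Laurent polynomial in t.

Reading the diagram top to bottom ('/'-over between positions i,i+1 = s_i, '\'-over = s_i^-1): braid word = s1^-1 s2 s1 s2^-1 s1 s1 s1 s2^-1 s1^-1 s1 s1 s1 s2^-1 s1.
The presented braid s1^-1 s2 s1 s2^-1 s1 s1 s1 s2^-1 s1^-1 s1 s1 s1 s2^-1 s1 on 3 strands reduces by inverse Markov moves (closure unchanged at each step):
  Deconjugate: the word is γ·β·γ⁻¹ with γ = s1^-1 s2 (prefix) and γ⁻¹ = s2^-1 s1 (suffix); strip both.
Reduced to β = s1 s2^-1 s1 s1 s1 s2^-1 s1^-1 s1 s1 s1 on 3 strands, 10 crossings.
Compute on β:
First cancel adjacent σ_i σ_i⁻¹ pairs (Reidemeister II — same braid, same closure): s1 s2^-1 s1 s1 s1 s2^-1 s1^-1 s1 s1 s1 → s1 s2^-1 s1 s1 s1 s2^-1 s1 s1.
Braid: s1 s2^-1 s1 s1 s1 s2^-1 s1 s1 on 3 strands, 8 crossings.
Writhe w = (#positive) - (#negative) = 6 - 2 = 4.
Enumerate smoothing states for the bracket polynomial. There are 2^8 = 256 states.
Each crossing splits two ways (0=vertical, 1=horizontal). The state's weight is A^(#A-smoothings - #B-smoothings) * d^(loops - 1).
Tabulate the states by total A-exponent and number of loops L (A-exp: L × count):
  A^8: L=3 ×1
  A^6: L=2 ×8
  A^4: L=1 ×21, L=3 ×7
  A^2: L=2 ×54, L=4 ×2
  A^0: L=3 ×70
  A^-2: L=4 ×56
  A^-4: L=5 ×28
  A^-6: L=6 ×8
  A^-8: L=7 ×1
Each group contributes A^e * Σ count * d^(L-1):
Powers of d = -A^2 - A^-2: d^2 = A^4 + 2 + A^-4; d^3 = -A^6 - 3*A^2 - 3*A^-2 - A^-6; d^4 = A^8 + 4*A^4 + 6 + 4*A^-4 + A^-8; d^5 = -A^10 - 5*A^6 - 10*A^2 - 10*A^-2 - 5*A^-6 - A^-10; d^6 = A^12 + 6*A^8 + 15*A^4 + 20 + 15*A^-4 + 6*A^-8 + A^-12.
  A^8 * (d^2) = A^12 + 2*A^8 + A^4
  A^6 * (8*d) = -8*A^8 - 8*A^4
  A^4 * (21 + 7*d^2) = 7*A^8 + 35*A^4 + 7
  A^2 * (54*d + 2*d^3) = -2*A^8 - 60*A^4 - 60 - 2*A^-4
  A^0 * (70*d^2) = 70*A^4 + 140 + 70*A^-4
  A^-2 * (56*d^3) = -56*A^4 - 168 - 168*A^-4 - 56*A^-8
  A^-4 * (28*d^4) = 28*A^4 + 112 + 168*A^-4 + 112*A^-8 + 28*A^-12
  A^-6 * (8*d^5) = -8*A^4 - 40 - 80*A^-4 - 80*A^-8 - 40*A^-12 - 8*A^-16
  A^-8 * (d^6) = A^4 + 6 + 15*A^-4 + 20*A^-8 + 15*A^-12 + 6*A^-16 + A^-20
Summing the groups: <K> = A^12 - A^8 + 3*A^4 - 3 + 3*A^-4 - 4*A^-8 + 3*A^-12 - 2*A^-16 + A^-20
Normalise by the writhe: (-A^3)^(-w) = (-A^3)^(-4) = A^-12, so f(A) = A^-12 * <K> = 1 - A^-4 + 3*A^-8 - 3*A^-12 + 3*A^-16 - 4*A^-20 + 3*A^-24 - 2*A^-28 + A^-32.
Substitute A = t^(-1/4), i.e. A^e → t^(-e/4): V(t) = t^8 - 2*t^7 + 3*t^6 - 4*t^5 + 3*t^4 - 3*t^3 + 3*t^2 - t + 1

Answer: t^8 - 2*t^7 + 3*t^6 - 4*t^5 + 3*t^4 - 3*t^3 + 3*t^2 - t + 1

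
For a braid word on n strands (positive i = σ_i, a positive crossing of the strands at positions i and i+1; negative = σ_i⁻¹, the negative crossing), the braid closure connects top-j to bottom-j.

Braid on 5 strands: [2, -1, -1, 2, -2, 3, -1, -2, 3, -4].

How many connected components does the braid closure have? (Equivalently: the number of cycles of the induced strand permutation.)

1

Derivation:
Track the strand permutation on 5 strands, starting from identity.
  step 1: s2 swaps positions 2,3 -> [1 3 2 4 5]
  step 2: s1^-1 swaps positions 1,2 -> [3 1 2 4 5]
  step 3: s1^-1 swaps positions 1,2 -> [1 3 2 4 5]
  step 4: s2 swaps positions 2,3 -> [1 2 3 4 5]
  step 5: s2^-1 swaps positions 2,3 -> [1 3 2 4 5]
  step 6: s3 swaps positions 3,4 -> [1 3 4 2 5]
  step 7: s1^-1 swaps positions 1,2 -> [3 1 4 2 5]
  step 8: s2^-1 swaps positions 2,3 -> [3 4 1 2 5]
  step 9: s3 swaps positions 3,4 -> [3 4 2 1 5]
  step 10: s4^-1 swaps positions 4,5 -> [3 4 2 5 1]
Final permutation (position -> original strand): [3 4 2 5 1]
Closure components = cycle count of this permutation = 1.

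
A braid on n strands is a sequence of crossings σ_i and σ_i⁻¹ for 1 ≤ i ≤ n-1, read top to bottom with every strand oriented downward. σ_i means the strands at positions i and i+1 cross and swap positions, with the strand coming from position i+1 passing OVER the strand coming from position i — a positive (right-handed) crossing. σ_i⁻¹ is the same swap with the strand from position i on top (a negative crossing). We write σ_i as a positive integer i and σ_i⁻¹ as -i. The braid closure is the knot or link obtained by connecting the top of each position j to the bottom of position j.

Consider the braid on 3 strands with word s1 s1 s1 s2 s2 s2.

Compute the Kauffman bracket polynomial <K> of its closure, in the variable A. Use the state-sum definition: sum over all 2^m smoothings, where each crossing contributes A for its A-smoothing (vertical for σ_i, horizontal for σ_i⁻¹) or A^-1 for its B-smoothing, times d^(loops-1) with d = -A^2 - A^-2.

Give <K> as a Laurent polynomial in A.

A^10 + 2*A^2 - 2*A^-2 + A^-6 - 2*A^-10 + A^-14

Derivation:
Braid: s1 s1 s1 s2 s2 s2 on 3 strands, 6 crossings.
Writhe w = (#positive) - (#negative) = 6 - 0 = 6.
Enumerate smoothing states for the bracket polynomial. There are 2^6 = 64 states.
For each crossing: s=0 is the vertical smoothing, s=1 horizontal. Crossing k contributes A^(sign_k * (1 - 2*s_k)); loop factor d = -A^2 - A^-2.
Tabulate the states by total A-exponent and number of loops L (A-exp: L × count):
  A^6: L=3 ×1
  A^4: L=2 ×6
  A^2: L=1 ×9, L=3 ×6
  A^0: L=2 ×18, L=4 ×2
  A^-2: L=3 ×15
  A^-4: L=4 ×6
  A^-6: L=5 ×1
Each group contributes A^e * Σ count * d^(L-1):
Powers of d = -A^2 - A^-2: d^2 = A^4 + 2 + A^-4; d^3 = -A^6 - 3*A^2 - 3*A^-2 - A^-6; d^4 = A^8 + 4*A^4 + 6 + 4*A^-4 + A^-8.
  A^6 * (d^2) = A^10 + 2*A^6 + A^2
  A^4 * (6*d) = -6*A^6 - 6*A^2
  A^2 * (9 + 6*d^2) = 6*A^6 + 21*A^2 + 6*A^-2
  A^0 * (18*d + 2*d^3) = -2*A^6 - 24*A^2 - 24*A^-2 - 2*A^-6
  A^-2 * (15*d^2) = 15*A^2 + 30*A^-2 + 15*A^-6
  A^-4 * (6*d^3) = -6*A^2 - 18*A^-2 - 18*A^-6 - 6*A^-10
  A^-6 * (d^4) = A^2 + 4*A^-2 + 6*A^-6 + 4*A^-10 + A^-14
Summing the groups: <K> = A^10 + 2*A^2 - 2*A^-2 + A^-6 - 2*A^-10 + A^-14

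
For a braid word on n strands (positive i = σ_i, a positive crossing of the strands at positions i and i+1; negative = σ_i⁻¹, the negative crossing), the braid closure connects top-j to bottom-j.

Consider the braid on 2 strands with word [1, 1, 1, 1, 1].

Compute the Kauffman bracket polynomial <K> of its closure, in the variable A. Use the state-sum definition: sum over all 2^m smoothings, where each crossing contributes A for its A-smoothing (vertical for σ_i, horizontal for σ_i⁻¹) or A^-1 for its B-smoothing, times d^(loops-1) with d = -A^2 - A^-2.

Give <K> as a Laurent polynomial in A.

Braid: s1 s1 s1 s1 s1 on 2 strands, 5 crossings.
Writhe w = (#positive) - (#negative) = 5 - 0 = 5.
State-sum expansion of <K>. There are 2^5 = 32 states.
Smooth each crossing (0=||, 1=⌣⌢); contribution A^(Σ sign_k(1-2s_k)) * d^(L-1).
  state 00000: A-exp=+5, loops=2, term = A^5 * d^1
  state 00001: A-exp=+3, loops=1, term = A^3 * d^0
  state 00010: A-exp=+3, loops=1, term = A^3 * d^0
  state 00011: A-exp=+1, loops=2, term = A^1 * d^1
  state 00100: A-exp=+3, loops=1, term = A^3 * d^0
  state 00101: A-exp=+1, loops=2, term = A^1 * d^1
  state 00110: A-exp=+1, loops=2, term = A^1 * d^1
  state 00111: A-exp=-1, loops=3, term = A^-1 * d^2
  state 01000: A-exp=+3, loops=1, term = A^3 * d^0
  state 01001: A-exp=+1, loops=2, term = A^1 * d^1
  state 01010: A-exp=+1, loops=2, term = A^1 * d^1
  state 01011: A-exp=-1, loops=3, term = A^-1 * d^2
  state 01100: A-exp=+1, loops=2, term = A^1 * d^1
  state 01101: A-exp=-1, loops=3, term = A^-1 * d^2
  state 01110: A-exp=-1, loops=3, term = A^-1 * d^2
  state 01111: A-exp=-3, loops=4, term = A^-3 * d^3
  state 10000: A-exp=+3, loops=1, term = A^3 * d^0
  state 10001: A-exp=+1, loops=2, term = A^1 * d^1
  state 10010: A-exp=+1, loops=2, term = A^1 * d^1
  state 10011: A-exp=-1, loops=3, term = A^-1 * d^2
  state 10100: A-exp=+1, loops=2, term = A^1 * d^1
  state 10101: A-exp=-1, loops=3, term = A^-1 * d^2
  state 10110: A-exp=-1, loops=3, term = A^-1 * d^2
  state 10111: A-exp=-3, loops=4, term = A^-3 * d^3
  state 11000: A-exp=+1, loops=2, term = A^1 * d^1
  state 11001: A-exp=-1, loops=3, term = A^-1 * d^2
  state 11010: A-exp=-1, loops=3, term = A^-1 * d^2
  state 11011: A-exp=-3, loops=4, term = A^-3 * d^3
  state 11100: A-exp=-1, loops=3, term = A^-1 * d^2
  state 11101: A-exp=-3, loops=4, term = A^-3 * d^3
  state 11110: A-exp=-3, loops=4, term = A^-3 * d^3
  state 11111: A-exp=-5, loops=5, term = A^-5 * d^4
Collect the terms by A-exponent (count of states per loop number):
Powers of d = -A^2 - A^-2: d^2 = A^4 + 2 + A^-4; d^3 = -A^6 - 3*A^2 - 3*A^-2 - A^-6; d^4 = A^8 + 4*A^4 + 6 + 4*A^-4 + A^-8.
  A^5 * (d) = -A^7 - A^3
  A^3 * (5) = 5*A^3
  A^1 * (10*d) = -10*A^3 - 10*A^-1
  A^-1 * (10*d^2) = 10*A^3 + 20*A^-1 + 10*A^-5
  A^-3 * (5*d^3) = -5*A^3 - 15*A^-1 - 15*A^-5 - 5*A^-9
  A^-5 * (d^4) = A^3 + 4*A^-1 + 6*A^-5 + 4*A^-9 + A^-13
Summing the groups: <K> = -A^7 - A^-1 + A^-5 - A^-9 + A^-13

Answer: -A^7 - A^-1 + A^-5 - A^-9 + A^-13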